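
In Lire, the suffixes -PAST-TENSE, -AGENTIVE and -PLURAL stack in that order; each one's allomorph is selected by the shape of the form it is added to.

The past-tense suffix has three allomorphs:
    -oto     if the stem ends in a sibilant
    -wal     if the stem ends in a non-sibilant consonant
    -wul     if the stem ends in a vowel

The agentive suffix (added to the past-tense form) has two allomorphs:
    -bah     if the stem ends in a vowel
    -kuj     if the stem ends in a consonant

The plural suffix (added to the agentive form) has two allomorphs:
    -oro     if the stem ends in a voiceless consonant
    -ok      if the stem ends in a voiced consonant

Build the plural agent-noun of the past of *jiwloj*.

The final sound of *jiwloj* is /j/, which is a non-sibilant consonant, so the past-tense suffix is -wal, giving *jiwlojwal*.
The past-tense form *jiwlojwal*: final sound = /l/, a consonant → -kuj → *jiwlojwalkuj*.
The agentive form *jiwlojwalkuj*: final consonant = /j/, voiced → -ok → *jiwlojwalkujok*.

jiwlojwalkujok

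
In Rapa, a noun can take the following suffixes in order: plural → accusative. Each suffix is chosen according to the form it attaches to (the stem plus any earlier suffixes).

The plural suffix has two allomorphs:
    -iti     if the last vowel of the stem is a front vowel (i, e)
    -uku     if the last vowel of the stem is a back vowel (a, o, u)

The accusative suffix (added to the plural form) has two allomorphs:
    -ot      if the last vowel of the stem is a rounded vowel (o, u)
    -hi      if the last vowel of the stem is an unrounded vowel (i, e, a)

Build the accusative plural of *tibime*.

*tibime*: last vowel = /e/, a front vowel → -iti → *tibimeiti*.
The plural form *tibimeiti* — last vowel /i/ (an unrounded vowel) → -hi → *tibimeitihi*.

tibimeitihi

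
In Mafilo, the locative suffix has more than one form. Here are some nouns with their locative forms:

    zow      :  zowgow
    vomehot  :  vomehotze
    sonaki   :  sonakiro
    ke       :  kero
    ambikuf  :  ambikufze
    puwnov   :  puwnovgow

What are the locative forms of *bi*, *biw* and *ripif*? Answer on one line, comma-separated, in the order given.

The suffix is conditioned by the final sound: -ze when the stem ends in a voiceless consonant (*vomehot*, *ambikuf*); -gow when the stem ends in a voiced consonant (*zow*, *puwnov*); -ro when the stem ends in a vowel (*sonaki*, *ke*).
Since the final sound of *bi* is /i/ (a vowel), it takes -ro, giving *biro*.
*biw* — final sound /w/ (a voiced consonant) → -gow → *biwgow*.
Since the final sound of *ripif* is /f/ (a voiceless consonant), it takes -ze, giving *ripifze*.

biro, biwgow, ripifze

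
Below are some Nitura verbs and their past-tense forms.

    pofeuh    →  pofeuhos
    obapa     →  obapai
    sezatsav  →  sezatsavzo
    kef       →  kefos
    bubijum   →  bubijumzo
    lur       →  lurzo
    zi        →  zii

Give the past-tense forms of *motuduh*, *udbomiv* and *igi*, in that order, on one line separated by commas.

motuduhos, udbomivzo, igii

The alternation tracks the final sound of the stem — -os when the stem ends in a voiceless consonant (*pofeuh*, *kef*); -zo when the stem ends in a voiced consonant (*sezatsav*, *bubijum*, *lur*); -i when the stem ends in a vowel (*obapa*, *zi*).
*motuduh* — final sound /h/ (a voiceless consonant) → -os → *motuduhos*.
Since the final sound of *udbomiv* is /v/ (a voiced consonant), it takes -zo, giving *udbomivzo*.
Since the final sound of *igi* is /i/ (a vowel), it takes -i, giving *igii*.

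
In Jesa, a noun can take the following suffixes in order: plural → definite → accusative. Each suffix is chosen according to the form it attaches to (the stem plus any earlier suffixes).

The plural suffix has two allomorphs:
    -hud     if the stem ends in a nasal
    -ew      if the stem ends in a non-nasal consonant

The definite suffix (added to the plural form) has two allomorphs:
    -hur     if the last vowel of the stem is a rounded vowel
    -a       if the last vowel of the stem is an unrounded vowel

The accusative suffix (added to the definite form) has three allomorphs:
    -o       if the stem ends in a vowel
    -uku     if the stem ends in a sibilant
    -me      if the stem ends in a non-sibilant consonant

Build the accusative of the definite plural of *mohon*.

mohonhudhurme

Since the final consonant of *mohon* is /n/ (a nasal), it takes -hud, giving *mohonhud*.
The plural form *mohonhud*: last vowel = /u/, a rounded vowel → -hur → *mohonhudhur*.
The final sound of the definite form *mohonhudhur* is /r/, which is a non-sibilant consonant, so the accusative suffix is -me, giving *mohonhudhurme*.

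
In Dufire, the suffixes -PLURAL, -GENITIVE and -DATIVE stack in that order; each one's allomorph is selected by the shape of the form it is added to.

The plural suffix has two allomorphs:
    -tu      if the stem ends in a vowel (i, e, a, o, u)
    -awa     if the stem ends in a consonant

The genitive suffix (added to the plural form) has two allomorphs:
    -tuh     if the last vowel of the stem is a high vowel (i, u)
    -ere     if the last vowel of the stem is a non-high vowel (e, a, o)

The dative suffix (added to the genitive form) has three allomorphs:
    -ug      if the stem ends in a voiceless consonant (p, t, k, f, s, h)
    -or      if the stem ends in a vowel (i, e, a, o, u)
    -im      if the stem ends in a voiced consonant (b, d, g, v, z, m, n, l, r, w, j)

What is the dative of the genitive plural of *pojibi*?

pojibitutuhug

*pojibi*: final sound = /i/, a vowel → -tu → *pojibitu*.
The plural form *pojibitu* — last vowel /u/ (a high vowel) → -tuh → *pojibitutuh*.
Since the final sound of the genitive form *pojibitutuh* is /h/ (a voiceless consonant), it takes -ug, giving *pojibitutuhug*.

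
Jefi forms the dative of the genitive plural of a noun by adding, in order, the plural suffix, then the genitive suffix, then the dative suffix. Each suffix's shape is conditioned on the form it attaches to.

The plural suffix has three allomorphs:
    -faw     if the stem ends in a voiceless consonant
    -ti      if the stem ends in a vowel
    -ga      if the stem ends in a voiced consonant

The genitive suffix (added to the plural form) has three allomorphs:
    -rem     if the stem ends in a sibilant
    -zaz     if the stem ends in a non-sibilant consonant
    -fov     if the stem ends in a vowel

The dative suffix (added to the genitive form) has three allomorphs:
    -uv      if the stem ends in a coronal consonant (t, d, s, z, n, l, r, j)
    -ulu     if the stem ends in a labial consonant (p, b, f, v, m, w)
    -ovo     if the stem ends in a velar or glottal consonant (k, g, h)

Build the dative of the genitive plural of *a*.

*a* — final sound /a/ (a vowel) → -ti → *ati*.
The final sound of the plural form *ati* is /i/, which is a vowel, so the genitive suffix is -fov, giving *atifov*.
Since the final consonant of the genitive form *atifov* is /v/ (labial), it takes -ulu, giving *atifovulu*.

atifovulu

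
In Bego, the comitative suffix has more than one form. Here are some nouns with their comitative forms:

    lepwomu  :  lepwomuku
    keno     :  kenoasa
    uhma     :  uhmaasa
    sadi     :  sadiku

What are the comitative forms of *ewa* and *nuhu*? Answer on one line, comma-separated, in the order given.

The pattern is height harmony: -ku when the last vowel of the stem is a high vowel (*lepwomu*, *sadi*); -asa when the last vowel of the stem is a non-high vowel (*keno*, *uhma*).
*ewa*: last vowel = /a/, a non-high vowel → -asa → *ewaasa*.
Since the last vowel of *nuhu* is /u/ (a high vowel), it takes -ku, giving *nuhuku*.

ewaasa, nuhuku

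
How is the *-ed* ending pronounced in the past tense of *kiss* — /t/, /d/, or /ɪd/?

The stem *kiss* ends in a voiceless consonant other than /t/.
The -ed suffix is realized as /ɪd/ after /t, d/; as /t/ after other voiceless consonants; and as /d/ after other voiced sounds.
So -ed on *kiss* is pronounced /t/.

/t/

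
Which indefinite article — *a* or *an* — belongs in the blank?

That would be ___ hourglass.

The indefinite article is chosen by the initial *sound* of the following word, not its spelling.
*hourglass* begins with the sound /aʊ/ (silent h) — a vowel sound.
So the article is *an*: That would be an hourglass.

an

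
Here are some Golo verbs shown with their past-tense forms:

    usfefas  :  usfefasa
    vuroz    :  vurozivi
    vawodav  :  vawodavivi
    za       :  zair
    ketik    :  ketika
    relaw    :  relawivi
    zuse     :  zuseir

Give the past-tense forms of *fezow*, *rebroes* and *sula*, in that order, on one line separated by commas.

fezowivi, rebroesa, sulair

The alternation tracks the final sound of the stem — -a when the stem ends in a voiceless consonant (*usfefas*, *ketik*); -ivi when the stem ends in a voiced consonant (*vuroz*, *vawodav*, *relaw*); -ir when the stem ends in a vowel (*za*, *zuse*).
The final sound of *fezow* is /w/, which is a voiced consonant, so the suffix is -ivi, giving *fezowivi*.
*rebroes*: final sound = /s/, a voiceless consonant → -a → *rebroesa*.
The final sound of *sula* is /a/, which is a vowel, so the suffix is -ir, giving *sulair*.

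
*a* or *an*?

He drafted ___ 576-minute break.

The indefinite article is chosen by the initial *sound* of the following word, not its spelling.
The number *576* is spoken "five hundred …", beginning with /faɪv/ — a consonant sound.
So the article is *a*: He drafted a 576-minute break.

a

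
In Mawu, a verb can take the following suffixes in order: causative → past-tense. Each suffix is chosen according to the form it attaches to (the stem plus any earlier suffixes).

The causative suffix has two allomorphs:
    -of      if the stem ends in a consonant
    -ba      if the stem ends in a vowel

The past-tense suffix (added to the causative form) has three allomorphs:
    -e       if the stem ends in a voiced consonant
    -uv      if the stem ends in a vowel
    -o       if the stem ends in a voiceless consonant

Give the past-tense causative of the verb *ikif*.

*ikif*: final sound = /f/, a consonant → -of → *ikifof*.
Since the final sound of the causative form *ikifof* is /f/ (a voiceless consonant), it takes -o, giving *ikifofo*.

ikifofo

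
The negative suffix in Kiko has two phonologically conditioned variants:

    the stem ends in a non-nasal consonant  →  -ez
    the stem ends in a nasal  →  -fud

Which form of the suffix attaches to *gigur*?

-ez

*gigur* — final consonant /r/ (non-nasal) → -ez.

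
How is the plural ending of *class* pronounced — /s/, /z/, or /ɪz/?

/ɪz/

The stem *class* ends in a sibilant (/s, z, ʃ, ʒ, tʃ, dʒ/).
The plural suffix surfaces as /ɪz/ after sibilants, /s/ after other voiceless consonants, and /z/ after other voiced sounds.
So the plural -s on *class* is pronounced /ɪz/.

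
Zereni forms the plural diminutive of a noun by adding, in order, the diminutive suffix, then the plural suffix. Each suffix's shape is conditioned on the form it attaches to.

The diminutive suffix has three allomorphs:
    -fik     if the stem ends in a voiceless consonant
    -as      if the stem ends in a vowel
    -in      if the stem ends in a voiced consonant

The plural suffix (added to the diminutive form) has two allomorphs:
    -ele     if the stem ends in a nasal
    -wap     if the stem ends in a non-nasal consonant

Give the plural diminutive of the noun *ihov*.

The final sound of *ihov* is /v/, which is a voiced consonant, so the diminutive suffix is -in, giving *ihovin*.
The diminutive form *ihovin*: final consonant = /n/, a nasal → -ele → *ihovinele*.

ihovinele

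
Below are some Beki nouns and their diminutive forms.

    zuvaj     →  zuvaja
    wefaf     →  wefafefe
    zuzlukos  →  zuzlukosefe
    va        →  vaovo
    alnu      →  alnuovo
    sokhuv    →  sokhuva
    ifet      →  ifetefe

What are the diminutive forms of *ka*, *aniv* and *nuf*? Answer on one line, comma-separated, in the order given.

Looking at the final sound of each stem: -efe when the stem ends in a voiceless consonant (*wefaf*, *zuzlukos*, *ifet*); -a when the stem ends in a voiced consonant (*zuvaj*, *sokhuv*); -ovo when the stem ends in a vowel (*va*, *alnu*).
Since the final sound of *ka* is /a/ (a vowel), it takes -ovo, giving *kaovo*.
Since the final sound of *aniv* is /v/ (a voiced consonant), it takes -a, giving *aniva*.
*nuf* — final sound /f/ (a voiceless consonant) → -efe → *nufefe*.

kaovo, aniva, nufefe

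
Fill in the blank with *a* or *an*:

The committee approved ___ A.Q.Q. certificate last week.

The indefinite article is chosen by the initial *sound* of the following word, not its spelling.
The initialism *A.Q.Q.* is read letter by letter; the first letter, A, is pronounced /eɪ/, which begins with a vowel sound.
So the article is *an*: The committee approved an A.Q.Q. certificate last week.

an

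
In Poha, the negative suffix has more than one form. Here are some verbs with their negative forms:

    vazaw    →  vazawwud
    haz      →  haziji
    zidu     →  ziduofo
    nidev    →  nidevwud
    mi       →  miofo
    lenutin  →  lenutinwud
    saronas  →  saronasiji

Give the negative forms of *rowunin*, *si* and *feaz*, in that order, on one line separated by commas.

The pattern is sibilance of the final sound: -iji when the stem ends in a sibilant (*haz*, *saronas*); -wud when the stem ends in a non-sibilant consonant (*vazaw*, *nidev*, *lenutin*); -ofo when the stem ends in a vowel (*zidu*, *mi*).
Since the final sound of *rowunin* is /n/ (a non-sibilant consonant), it takes -wud, giving *rowuninwud*.
The final sound of *si* is /i/, which is a vowel, so the suffix is -ofo, giving *siofo*.
Since the final sound of *feaz* is /z/ (a sibilant), it takes -iji, giving *feaziji*.

rowuninwud, siofo, feaziji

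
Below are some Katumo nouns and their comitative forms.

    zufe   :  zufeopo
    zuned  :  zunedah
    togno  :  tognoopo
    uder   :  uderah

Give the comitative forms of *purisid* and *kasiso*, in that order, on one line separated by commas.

purisidah, kasisoopo

The suffix is conditioned by the final sound: -ah when the stem ends in a consonant (*zuned*, *uder*); -opo when the stem ends in a vowel (*zufe*, *togno*).
*purisid* — final sound /d/ (a consonant) → -ah → *purisidah*.
Since the final sound of *kasiso* is /o/ (a vowel), it takes -opo, giving *kasisoopo*.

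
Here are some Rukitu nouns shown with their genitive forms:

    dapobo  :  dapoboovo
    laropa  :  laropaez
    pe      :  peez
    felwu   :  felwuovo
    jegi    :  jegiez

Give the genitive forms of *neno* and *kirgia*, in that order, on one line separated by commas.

nenoovo, kirgiaez

The suffix is conditioned by the last vowel: -ovo when the last vowel of the stem is a rounded vowel (*dapobo*, *felwu*); -ez when the last vowel of the stem is an unrounded vowel (*laropa*, *pe*, *jegi*).
Since the last vowel of *neno* is /o/ (a rounded vowel), it takes -ovo, giving *nenoovo*.
Since the last vowel of *kirgia* is /a/ (an unrounded vowel), it takes -ez, giving *kirgiaez*.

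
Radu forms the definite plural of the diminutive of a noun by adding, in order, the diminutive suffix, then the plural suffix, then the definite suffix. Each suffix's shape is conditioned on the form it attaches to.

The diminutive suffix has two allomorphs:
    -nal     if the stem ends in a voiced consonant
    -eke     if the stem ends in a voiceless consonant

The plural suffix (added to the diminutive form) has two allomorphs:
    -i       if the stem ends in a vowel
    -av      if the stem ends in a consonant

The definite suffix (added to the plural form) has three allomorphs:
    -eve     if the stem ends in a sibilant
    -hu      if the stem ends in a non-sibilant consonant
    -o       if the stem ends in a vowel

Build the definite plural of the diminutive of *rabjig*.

rabjignalavhu

*rabjig* — final consonant /g/ (voiced) → -nal → *rabjignal*.
The diminutive form *rabjignal*: final sound = /l/, a consonant → -av → *rabjignalav*.
The final sound of the plural form *rabjignalav* is /v/, which is a non-sibilant consonant, so the definite suffix is -hu, giving *rabjignalavhu*.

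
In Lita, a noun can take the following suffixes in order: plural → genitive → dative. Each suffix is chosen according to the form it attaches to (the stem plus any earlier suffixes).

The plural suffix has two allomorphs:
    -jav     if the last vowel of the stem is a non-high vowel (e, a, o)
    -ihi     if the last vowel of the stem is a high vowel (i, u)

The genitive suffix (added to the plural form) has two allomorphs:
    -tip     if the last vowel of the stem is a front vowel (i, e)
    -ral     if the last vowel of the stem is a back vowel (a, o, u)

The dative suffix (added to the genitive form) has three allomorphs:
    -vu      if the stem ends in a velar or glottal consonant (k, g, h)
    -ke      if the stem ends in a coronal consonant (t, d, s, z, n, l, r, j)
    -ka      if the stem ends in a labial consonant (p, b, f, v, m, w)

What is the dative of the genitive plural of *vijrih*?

vijrihihitipka

*vijrih* — last vowel /i/ (a high vowel) → -ihi → *vijrihihi*.
The last vowel of the plural form *vijrihihi* is /i/, which is a front vowel, so the genitive suffix is -tip, giving *vijrihihitip*.
Since the final consonant of the genitive form *vijrihihitip* is /p/ (labial), it takes -ka, giving *vijrihihitipka*.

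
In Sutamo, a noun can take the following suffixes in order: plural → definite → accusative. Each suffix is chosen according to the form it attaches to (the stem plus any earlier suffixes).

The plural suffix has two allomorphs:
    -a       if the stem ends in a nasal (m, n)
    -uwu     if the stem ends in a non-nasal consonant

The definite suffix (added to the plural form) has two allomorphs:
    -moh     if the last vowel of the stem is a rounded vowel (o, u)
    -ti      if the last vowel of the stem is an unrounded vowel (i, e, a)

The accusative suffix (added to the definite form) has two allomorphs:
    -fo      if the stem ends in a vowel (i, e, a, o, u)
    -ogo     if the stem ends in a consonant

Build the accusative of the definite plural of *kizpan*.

Since the final consonant of *kizpan* is /n/ (a nasal), it takes -a, giving *kizpana*.
The plural form *kizpana*: last vowel = /a/, an unrounded vowel → -ti → *kizpanati*.
Since the final sound of the definite form *kizpanati* is /i/ (a vowel), it takes -fo, giving *kizpanatifo*.

kizpanatifo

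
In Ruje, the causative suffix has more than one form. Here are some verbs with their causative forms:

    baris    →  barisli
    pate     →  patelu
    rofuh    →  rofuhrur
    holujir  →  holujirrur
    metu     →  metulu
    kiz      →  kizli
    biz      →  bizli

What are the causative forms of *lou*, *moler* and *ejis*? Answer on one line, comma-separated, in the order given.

Looking at the final sound of each stem: -li when the stem ends in a sibilant (*baris*, *kiz*, *biz*); -rur when the stem ends in a non-sibilant consonant (*rofuh*, *holujir*); -lu when the stem ends in a vowel (*pate*, *metu*).
*lou* — final sound /u/ (a vowel) → -lu → *loulu*.
*moler*: final sound = /r/, a non-sibilant consonant → -rur → *molerrur*.
*ejis* — final sound /s/ (a sibilant) → -li → *ejisli*.

loulu, molerrur, ejisli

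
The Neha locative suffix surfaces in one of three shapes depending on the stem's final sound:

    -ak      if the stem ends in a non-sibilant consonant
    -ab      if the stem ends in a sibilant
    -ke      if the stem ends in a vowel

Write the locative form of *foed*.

foedak

The final sound of *foed* is /d/, which is a non-sibilant consonant, so the suffix is -ak, giving *foedak*.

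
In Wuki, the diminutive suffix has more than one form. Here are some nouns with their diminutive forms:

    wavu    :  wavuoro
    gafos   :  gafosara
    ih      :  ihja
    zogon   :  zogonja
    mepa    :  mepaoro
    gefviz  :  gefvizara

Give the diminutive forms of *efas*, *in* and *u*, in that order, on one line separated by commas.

efasara, inja, uoro

The pattern is sibilance of the final sound: -ara when the stem ends in a sibilant (*gafos*, *gefviz*); -ja when the stem ends in a non-sibilant consonant (*ih*, *zogon*); -oro when the stem ends in a vowel (*wavu*, *mepa*).
The final sound of *efas* is /s/, which is a sibilant, so the suffix is -ara, giving *efasara*.
*in*: final sound = /n/, a non-sibilant consonant → -ja → *inja*.
Since the final sound of *u* is /u/ (a vowel), it takes -oro, giving *uoro*.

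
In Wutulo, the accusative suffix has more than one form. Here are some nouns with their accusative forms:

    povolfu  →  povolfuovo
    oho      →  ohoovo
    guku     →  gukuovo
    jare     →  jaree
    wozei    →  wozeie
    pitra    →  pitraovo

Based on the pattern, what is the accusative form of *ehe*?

ehee

The alternation tracks the last vowel of the stem — -e when the last vowel of the stem is a front vowel (*jare*, *wozei*); -ovo when the last vowel of the stem is a back vowel (*povolfu*, *oho*, *guku*, *pitra*).
The last vowel of *ehe* is /e/, which is a front vowel, so the suffix is -e, giving *ehee*.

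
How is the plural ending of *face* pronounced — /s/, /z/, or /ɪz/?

/ɪz/

The stem *face* ends in a sibilant (/s, z, ʃ, ʒ, tʃ, dʒ/).
The plural suffix surfaces as /ɪz/ after sibilants, /s/ after other voiceless consonants, and /z/ after other voiced sounds.
So the plural -s on *face* is pronounced /ɪz/.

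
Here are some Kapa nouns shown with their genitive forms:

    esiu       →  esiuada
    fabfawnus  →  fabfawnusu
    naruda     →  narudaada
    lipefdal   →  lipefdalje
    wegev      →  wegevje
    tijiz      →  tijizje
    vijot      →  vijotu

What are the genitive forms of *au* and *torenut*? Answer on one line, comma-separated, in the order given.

The suffix is conditioned by the final sound: -u when the stem ends in a voiceless consonant (*fabfawnus*, *vijot*); -je when the stem ends in a voiced consonant (*lipefdal*, *wegev*, *tijiz*); -ada when the stem ends in a vowel (*esiu*, *naruda*).
*au* — final sound /u/ (a vowel) → -ada → *auada*.
The final sound of *torenut* is /t/, which is a voiceless consonant, so the suffix is -u, giving *torenutu*.

auada, torenutu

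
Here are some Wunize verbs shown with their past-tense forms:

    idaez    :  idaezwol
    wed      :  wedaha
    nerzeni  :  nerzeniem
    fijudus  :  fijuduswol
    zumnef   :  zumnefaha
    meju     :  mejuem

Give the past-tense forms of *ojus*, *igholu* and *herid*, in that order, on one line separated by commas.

ojuswol, igholuem, heridaha

The pattern is sibilance of the final sound: -wol when the stem ends in a sibilant (*idaez*, *fijudus*); -aha when the stem ends in a non-sibilant consonant (*wed*, *zumnef*); -em when the stem ends in a vowel (*nerzeni*, *meju*).
Since the final sound of *ojus* is /s/ (a sibilant), it takes -wol, giving *ojuswol*.
*igholu* — final sound /u/ (a vowel) → -em → *igholuem*.
Since the final sound of *herid* is /d/ (a non-sibilant consonant), it takes -aha, giving *heridaha*.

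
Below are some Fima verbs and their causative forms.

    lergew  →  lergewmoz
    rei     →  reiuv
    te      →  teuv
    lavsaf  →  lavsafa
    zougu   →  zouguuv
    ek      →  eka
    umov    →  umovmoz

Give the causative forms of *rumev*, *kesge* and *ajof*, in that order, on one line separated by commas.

rumevmoz, kesgeuv, ajofa

The pattern is voicing of the final sound: -a when the stem ends in a voiceless consonant (*lavsaf*, *ek*); -moz when the stem ends in a voiced consonant (*lergew*, *umov*); -uv when the stem ends in a vowel (*rei*, *te*, *zougu*).
The final sound of *rumev* is /v/, which is a voiced consonant, so the suffix is -moz, giving *rumevmoz*.
The final sound of *kesge* is /e/, which is a vowel, so the suffix is -uv, giving *kesgeuv*.
Since the final sound of *ajof* is /f/ (a voiceless consonant), it takes -a, giving *ajofa*.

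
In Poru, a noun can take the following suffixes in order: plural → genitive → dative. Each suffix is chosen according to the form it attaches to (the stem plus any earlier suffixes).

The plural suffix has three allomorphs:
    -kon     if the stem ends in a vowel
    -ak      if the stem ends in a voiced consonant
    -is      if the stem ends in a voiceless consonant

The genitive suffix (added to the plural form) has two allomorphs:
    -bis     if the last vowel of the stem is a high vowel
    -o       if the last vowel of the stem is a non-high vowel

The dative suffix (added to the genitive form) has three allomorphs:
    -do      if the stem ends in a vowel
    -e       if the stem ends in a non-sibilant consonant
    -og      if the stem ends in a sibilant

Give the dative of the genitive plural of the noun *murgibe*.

The final sound of *murgibe* is /e/, which is a vowel, so the plural suffix is -kon, giving *murgibekon*.
The last vowel of the plural form *murgibekon* is /o/, which is a non-high vowel, so the genitive suffix is -o, giving *murgibekono*.
The genitive form *murgibekono* — final sound /o/ (a vowel) → -do → *murgibekonodo*.

murgibekonodo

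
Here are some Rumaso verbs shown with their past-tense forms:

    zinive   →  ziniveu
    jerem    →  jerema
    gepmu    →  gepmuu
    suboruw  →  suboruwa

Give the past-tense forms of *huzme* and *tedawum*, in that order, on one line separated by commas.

huzmeu, tedawuma

The pattern is consonant vs. vowel: -a when the stem ends in a consonant (*jerem*, *suboruw*); -u when the stem ends in a vowel (*zinive*, *gepmu*).
*huzme*: final sound = /e/, a vowel → -u → *huzmeu*.
Since the final sound of *tedawum* is /m/ (a consonant), it takes -a, giving *tedawuma*.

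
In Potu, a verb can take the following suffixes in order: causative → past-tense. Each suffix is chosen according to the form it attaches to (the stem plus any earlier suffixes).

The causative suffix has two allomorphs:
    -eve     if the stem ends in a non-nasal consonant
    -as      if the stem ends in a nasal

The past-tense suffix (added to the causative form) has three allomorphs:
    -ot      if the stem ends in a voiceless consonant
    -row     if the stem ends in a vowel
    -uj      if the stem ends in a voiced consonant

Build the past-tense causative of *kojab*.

The final consonant of *kojab* is /b/, which is non-nasal, so the causative suffix is -eve, giving *kojabeve*.
The final sound of the causative form *kojabeve* is /e/, which is a vowel, so the past-tense suffix is -row, giving *kojabeverow*.

kojabeverow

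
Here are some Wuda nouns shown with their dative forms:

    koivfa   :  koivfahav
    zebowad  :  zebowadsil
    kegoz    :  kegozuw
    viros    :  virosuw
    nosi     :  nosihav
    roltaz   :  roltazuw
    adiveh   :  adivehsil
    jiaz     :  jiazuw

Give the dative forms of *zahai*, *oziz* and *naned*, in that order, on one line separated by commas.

zahaihav, ozizuw, nanedsil

The pattern is sibilance of the final sound: -uw when the stem ends in a sibilant (*kegoz*, *viros*, *roltaz*, *jiaz*); -sil when the stem ends in a non-sibilant consonant (*zebowad*, *adiveh*); -hav when the stem ends in a vowel (*koivfa*, *nosi*).
The final sound of *zahai* is /i/, which is a vowel, so the suffix is -hav, giving *zahaihav*.
*oziz*: final sound = /z/, a sibilant → -uw → *ozizuw*.
Since the final sound of *naned* is /d/ (a non-sibilant consonant), it takes -sil, giving *nanedsil*.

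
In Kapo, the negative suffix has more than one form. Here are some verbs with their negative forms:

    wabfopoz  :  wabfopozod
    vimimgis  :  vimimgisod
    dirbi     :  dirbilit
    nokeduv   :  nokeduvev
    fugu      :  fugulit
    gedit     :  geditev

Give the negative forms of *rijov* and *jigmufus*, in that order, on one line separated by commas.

The pattern is sibilance of the final sound: -od when the stem ends in a sibilant (*wabfopoz*, *vimimgis*); -ev when the stem ends in a non-sibilant consonant (*nokeduv*, *gedit*); -lit when the stem ends in a vowel (*dirbi*, *fugu*).
The final sound of *rijov* is /v/, which is a non-sibilant consonant, so the suffix is -ev, giving *rijovev*.
Since the final sound of *jigmufus* is /s/ (a sibilant), it takes -od, giving *jigmufusod*.

rijovev, jigmufusod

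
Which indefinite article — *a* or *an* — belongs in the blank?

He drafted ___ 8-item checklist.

The indefinite article is chosen by the initial *sound* of the following word, not its spelling.
The number *8* is spoken "eight", beginning with /eɪt/ — a vowel sound.
So the article is *an*: He drafted an 8-item checklist.

an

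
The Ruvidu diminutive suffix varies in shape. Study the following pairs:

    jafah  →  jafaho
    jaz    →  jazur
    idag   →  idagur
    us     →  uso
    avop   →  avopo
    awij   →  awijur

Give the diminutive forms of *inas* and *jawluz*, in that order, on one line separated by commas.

inaso, jawluzur

Looking at the final consonant of each stem: -o when the stem ends in a voiceless consonant (*jafah*, *us*, *avop*); -ur when the stem ends in a voiced consonant (*jaz*, *idag*, *awij*).
The final consonant of *inas* is /s/, which is voiceless, so the suffix is -o, giving *inaso*.
Since the final consonant of *jawluz* is /z/ (voiced), it takes -ur, giving *jawluzur*.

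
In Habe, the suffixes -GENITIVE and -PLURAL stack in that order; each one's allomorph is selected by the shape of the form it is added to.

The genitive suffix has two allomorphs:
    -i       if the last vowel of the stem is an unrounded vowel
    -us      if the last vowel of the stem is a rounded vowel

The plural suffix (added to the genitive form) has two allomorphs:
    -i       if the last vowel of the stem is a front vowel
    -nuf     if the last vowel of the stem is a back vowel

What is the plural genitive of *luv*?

Since the last vowel of *luv* is /u/ (a rounded vowel), it takes -us, giving *luvus*.
Since the last vowel of the genitive form *luvus* is /u/ (a back vowel), it takes -nuf, giving *luvusnuf*.

luvusnuf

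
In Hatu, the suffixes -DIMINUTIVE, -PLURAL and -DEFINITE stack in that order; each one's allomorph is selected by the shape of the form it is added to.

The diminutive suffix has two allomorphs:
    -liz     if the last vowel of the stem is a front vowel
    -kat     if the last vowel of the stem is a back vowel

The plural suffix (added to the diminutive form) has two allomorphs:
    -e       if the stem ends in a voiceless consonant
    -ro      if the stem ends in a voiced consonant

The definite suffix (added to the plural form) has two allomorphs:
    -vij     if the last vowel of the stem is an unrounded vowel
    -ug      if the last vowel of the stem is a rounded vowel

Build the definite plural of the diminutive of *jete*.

jetelizroug

*jete* — last vowel /e/ (a front vowel) → -liz → *jeteliz*.
The diminutive form *jeteliz* — final consonant /z/ (voiced) → -ro → *jetelizro*.
The plural form *jetelizro*: last vowel = /o/, a rounded vowel → -ug → *jetelizroug*.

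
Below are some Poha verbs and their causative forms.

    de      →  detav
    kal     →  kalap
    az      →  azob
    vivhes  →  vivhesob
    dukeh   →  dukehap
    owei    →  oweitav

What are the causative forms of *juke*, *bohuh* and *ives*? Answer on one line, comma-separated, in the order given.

juketav, bohuhap, ivesob

The pattern is sibilance of the final sound: -ob when the stem ends in a sibilant (*az*, *vivhes*); -ap when the stem ends in a non-sibilant consonant (*kal*, *dukeh*); -tav when the stem ends in a vowel (*de*, *owei*).
The final sound of *juke* is /e/, which is a vowel, so the suffix is -tav, giving *juketav*.
*bohuh*: final sound = /h/, a non-sibilant consonant → -ap → *bohuhap*.
*ives*: final sound = /s/, a sibilant → -ob → *ivesob*.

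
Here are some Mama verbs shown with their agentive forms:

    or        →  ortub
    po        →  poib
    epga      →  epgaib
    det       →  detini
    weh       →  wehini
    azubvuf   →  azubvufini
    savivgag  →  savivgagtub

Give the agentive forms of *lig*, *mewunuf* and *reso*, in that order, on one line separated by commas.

The pattern is voicing of the final sound: -ini when the stem ends in a voiceless consonant (*det*, *weh*, *azubvuf*); -tub when the stem ends in a voiced consonant (*or*, *savivgag*); -ib when the stem ends in a vowel (*po*, *epga*).
*lig*: final sound = /g/, a voiced consonant → -tub → *ligtub*.
*mewunuf* — final sound /f/ (a voiceless consonant) → -ini → *mewunufini*.
*reso* — final sound /o/ (a vowel) → -ib → *resoib*.

ligtub, mewunufini, resoib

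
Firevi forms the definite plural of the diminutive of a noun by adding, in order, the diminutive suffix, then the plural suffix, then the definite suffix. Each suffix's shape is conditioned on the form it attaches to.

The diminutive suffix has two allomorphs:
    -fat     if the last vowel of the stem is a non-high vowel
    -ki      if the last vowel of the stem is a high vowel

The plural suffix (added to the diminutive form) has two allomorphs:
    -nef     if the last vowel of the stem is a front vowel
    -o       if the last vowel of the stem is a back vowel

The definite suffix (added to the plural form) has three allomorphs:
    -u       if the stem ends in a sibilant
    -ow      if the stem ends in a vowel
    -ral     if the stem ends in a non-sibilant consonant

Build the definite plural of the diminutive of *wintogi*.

wintogikinefral

Since the last vowel of *wintogi* is /i/ (a high vowel), it takes -ki, giving *wintogiki*.
The diminutive form *wintogiki* — last vowel /i/ (a front vowel) → -nef → *wintogikinef*.
The plural form *wintogikinef* — final sound /f/ (a non-sibilant consonant) → -ral → *wintogikinefral*.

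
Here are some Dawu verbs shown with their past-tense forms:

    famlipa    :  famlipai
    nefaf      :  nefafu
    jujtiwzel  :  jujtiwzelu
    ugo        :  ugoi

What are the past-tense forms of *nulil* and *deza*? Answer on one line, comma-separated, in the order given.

nulilu, dezai

The suffix is conditioned by the final sound: -u when the stem ends in a consonant (*nefaf*, *jujtiwzel*); -i when the stem ends in a vowel (*famlipa*, *ugo*).
Since the final sound of *nulil* is /l/ (a consonant), it takes -u, giving *nulilu*.
*deza*: final sound = /a/, a vowel → -i → *dezai*.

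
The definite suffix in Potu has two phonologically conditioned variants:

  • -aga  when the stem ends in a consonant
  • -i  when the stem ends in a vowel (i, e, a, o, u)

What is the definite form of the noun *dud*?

dudaga

*dud* — final sound /d/ (a consonant) → -aga → *dudaga*.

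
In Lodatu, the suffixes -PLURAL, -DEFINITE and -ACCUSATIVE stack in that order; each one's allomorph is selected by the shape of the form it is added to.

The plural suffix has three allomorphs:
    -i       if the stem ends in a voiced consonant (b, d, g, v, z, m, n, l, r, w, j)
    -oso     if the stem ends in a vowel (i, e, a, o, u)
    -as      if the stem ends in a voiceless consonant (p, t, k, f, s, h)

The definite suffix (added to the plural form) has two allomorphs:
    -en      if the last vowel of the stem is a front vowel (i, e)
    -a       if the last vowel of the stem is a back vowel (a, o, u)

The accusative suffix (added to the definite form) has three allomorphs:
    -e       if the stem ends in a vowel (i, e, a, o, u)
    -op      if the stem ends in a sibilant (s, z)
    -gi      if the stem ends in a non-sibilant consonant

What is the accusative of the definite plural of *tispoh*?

tispohasae

*tispoh*: final sound = /h/, a voiceless consonant → -as → *tispohas*.
The plural form *tispohas*: last vowel = /a/, a back vowel → -a → *tispohasa*.
The final sound of the definite form *tispohasa* is /a/, which is a vowel, so the accusative suffix is -e, giving *tispohasae*.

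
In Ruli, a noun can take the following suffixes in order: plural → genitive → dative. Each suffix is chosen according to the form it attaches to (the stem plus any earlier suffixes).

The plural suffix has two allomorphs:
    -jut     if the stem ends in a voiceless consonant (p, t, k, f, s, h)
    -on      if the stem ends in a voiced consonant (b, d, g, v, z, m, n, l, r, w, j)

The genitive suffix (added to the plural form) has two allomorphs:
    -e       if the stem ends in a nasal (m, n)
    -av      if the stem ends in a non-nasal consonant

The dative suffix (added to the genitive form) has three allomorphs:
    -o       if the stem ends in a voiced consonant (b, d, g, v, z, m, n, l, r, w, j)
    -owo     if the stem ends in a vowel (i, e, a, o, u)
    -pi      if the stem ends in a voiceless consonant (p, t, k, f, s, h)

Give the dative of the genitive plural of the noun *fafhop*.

fafhopjutavo

*fafhop* — final consonant /p/ (voiceless) → -jut → *fafhopjut*.
The plural form *fafhopjut* — final consonant /t/ (non-nasal) → -av → *fafhopjutav*.
The final sound of the genitive form *fafhopjutav* is /v/, which is a voiced consonant, so the dative suffix is -o, giving *fafhopjutavo*.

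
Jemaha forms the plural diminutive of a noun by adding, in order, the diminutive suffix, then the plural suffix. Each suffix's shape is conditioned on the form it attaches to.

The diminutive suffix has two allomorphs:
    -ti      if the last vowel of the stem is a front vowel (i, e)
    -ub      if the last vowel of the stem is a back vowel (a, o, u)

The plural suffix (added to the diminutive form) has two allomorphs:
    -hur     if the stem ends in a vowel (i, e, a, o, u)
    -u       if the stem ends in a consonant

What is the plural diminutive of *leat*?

leatubu

*leat*: last vowel = /a/, a back vowel → -ub → *leatub*.
The diminutive form *leatub*: final sound = /b/, a consonant → -u → *leatubu*.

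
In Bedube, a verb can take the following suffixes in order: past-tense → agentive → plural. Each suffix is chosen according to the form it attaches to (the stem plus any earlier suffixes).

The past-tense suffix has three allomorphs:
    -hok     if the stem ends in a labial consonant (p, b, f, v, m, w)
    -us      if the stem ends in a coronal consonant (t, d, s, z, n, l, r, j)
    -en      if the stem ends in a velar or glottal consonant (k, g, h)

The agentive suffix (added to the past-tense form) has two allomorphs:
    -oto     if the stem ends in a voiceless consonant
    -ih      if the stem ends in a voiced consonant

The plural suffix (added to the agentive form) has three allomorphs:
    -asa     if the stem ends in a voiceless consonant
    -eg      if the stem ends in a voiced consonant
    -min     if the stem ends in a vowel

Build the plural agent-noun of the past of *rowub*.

rowubhokotomin

The final consonant of *rowub* is /b/, which is labial, so the past-tense suffix is -hok, giving *rowubhok*.
The past-tense form *rowubhok* — final consonant /k/ (voiceless) → -oto → *rowubhokoto*.
The agentive form *rowubhokoto*: final sound = /o/, a vowel → -min → *rowubhokotomin*.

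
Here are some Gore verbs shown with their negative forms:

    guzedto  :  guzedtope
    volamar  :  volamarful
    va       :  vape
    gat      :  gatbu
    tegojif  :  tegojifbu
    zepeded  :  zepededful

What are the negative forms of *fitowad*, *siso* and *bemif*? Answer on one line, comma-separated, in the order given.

The suffix is conditioned by the final sound: -bu when the stem ends in a voiceless consonant (*gat*, *tegojif*); -ful when the stem ends in a voiced consonant (*volamar*, *zepeded*); -pe when the stem ends in a vowel (*guzedto*, *va*).
*fitowad*: final sound = /d/, a voiced consonant → -ful → *fitowadful*.
The final sound of *siso* is /o/, which is a vowel, so the suffix is -pe, giving *sisope*.
Since the final sound of *bemif* is /f/ (a voiceless consonant), it takes -bu, giving *bemifbu*.

fitowadful, sisope, bemifbu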